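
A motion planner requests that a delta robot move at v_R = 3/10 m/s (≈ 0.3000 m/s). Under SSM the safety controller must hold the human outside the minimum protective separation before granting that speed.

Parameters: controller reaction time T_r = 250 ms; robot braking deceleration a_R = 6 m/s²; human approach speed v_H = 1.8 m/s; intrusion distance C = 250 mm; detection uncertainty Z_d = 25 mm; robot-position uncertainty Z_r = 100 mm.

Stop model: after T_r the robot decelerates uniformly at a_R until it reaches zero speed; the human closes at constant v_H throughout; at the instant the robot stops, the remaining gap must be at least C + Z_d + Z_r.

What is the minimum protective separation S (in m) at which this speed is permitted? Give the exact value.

T_s = v_R/a_R = (3/10)/6 = 0.0500 s
robot in T_r: 0.3000·0.2500 = 0.0750 m
braking distance = 0.3000²/(2·6.0000) = 0.0075 m
human over T_r+T_s: 1.8000·(0.2500+0.0500) = 0.5400 m
residual clearance needed = 0.2500+0.0250+0.1000 = 0.3750 m
S_min ≈ 0.0750+0.0075+0.5400+0.3750  ⇒  S_min = 399/400 m

S_min = 399/400 m = 0.9975 m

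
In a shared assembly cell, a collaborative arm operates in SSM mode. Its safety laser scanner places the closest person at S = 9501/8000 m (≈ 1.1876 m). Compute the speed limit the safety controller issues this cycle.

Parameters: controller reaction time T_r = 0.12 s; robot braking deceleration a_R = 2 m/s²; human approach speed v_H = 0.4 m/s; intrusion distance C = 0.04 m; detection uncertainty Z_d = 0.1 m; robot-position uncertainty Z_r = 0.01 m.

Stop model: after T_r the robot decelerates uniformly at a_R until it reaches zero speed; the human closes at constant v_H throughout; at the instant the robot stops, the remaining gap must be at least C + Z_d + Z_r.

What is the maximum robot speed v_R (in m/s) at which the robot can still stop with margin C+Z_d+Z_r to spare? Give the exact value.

at the boundary: (1/4)·v² + (8/25)·v + (-7917/8000) = 0
  disc = (8/25)² − 4·(1/4)·(-7917/8000) = 43681/40000 ; √disc = 209/200
  v_R = (−(8/25) + 209/200) / (2·(1/4)) = 29/20 m/s
check:
braking lasts T_s = (29/20)/2 = 0.7250 s
robot in T_r: 1.4500·0.1200 = 0.1740 m
braking distance = 1.4500²/(2·2.0000) = 0.5256 m
person approaches 0.4000·(0.1200+0.7250) = 0.3380 m
residual clearance needed = 0.0400+0.1000+0.0100 = 0.1500 m
sum ≈ 0.1740+0.5256+0.3380+0.1500 ≈ 1.1876 m = S ✓

v_R_max = 29/20 m/s = 1.4500 m/s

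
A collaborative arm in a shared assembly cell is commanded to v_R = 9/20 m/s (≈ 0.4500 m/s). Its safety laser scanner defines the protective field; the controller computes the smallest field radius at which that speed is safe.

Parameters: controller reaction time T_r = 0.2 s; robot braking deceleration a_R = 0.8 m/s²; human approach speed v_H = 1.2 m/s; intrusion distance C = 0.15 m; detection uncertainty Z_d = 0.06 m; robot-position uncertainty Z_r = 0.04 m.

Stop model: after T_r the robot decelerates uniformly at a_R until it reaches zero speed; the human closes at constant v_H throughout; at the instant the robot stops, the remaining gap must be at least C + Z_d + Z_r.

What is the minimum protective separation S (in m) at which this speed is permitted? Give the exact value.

S_min = 4421/3200 m = 1.3816 m

stop time T_s = (9/20)/(4/5) = 0.5625 s
robot covers v_R·T_r = 0.4500·0.2000 = 0.0900 m before braking
robot under decel: 0.4500²/(2·0.8000) = 0.1266 m
person approaches 1.2000·(0.2000+0.5625) = 0.9150 m
margins: 0.1500+0.0600+0.0400 = 0.2500 m
S_min ≈ 0.0900+0.1266+0.9150+0.2500  ⇒  S_min = 4421/3200 m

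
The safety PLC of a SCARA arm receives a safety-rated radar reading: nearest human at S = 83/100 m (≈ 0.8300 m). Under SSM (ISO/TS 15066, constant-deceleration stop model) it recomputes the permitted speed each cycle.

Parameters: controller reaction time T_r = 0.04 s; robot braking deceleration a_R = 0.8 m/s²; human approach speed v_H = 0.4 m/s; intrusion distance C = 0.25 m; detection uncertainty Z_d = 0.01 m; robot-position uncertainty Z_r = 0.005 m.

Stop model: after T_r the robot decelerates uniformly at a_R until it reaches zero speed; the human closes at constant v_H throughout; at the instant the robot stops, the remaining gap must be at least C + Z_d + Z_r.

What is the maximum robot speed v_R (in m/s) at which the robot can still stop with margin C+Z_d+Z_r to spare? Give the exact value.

collect terms ⇒ (5/8)·v_R² + (27/50)·v_R + (-549/1000) = 0
  disc = (27/50)² − 4·(5/8)·(-549/1000) = 16641/10000 ; √disc = 129/100
  v_R = (−(27/50) + 129/100) / (2·(5/8)) = 3/5 m/s
check:
braking lasts T_s = (3/5)/(4/5) = 0.7500 s
reaction-phase robot travel = 0.6000·0.0400 = 0.0240 m
robot covers 0.6000·0.7500 − ½·0.8000·0.7500² = 0.2250 m while stopping
person approaches 0.4000·(0.0400+0.7500) = 0.3160 m
C+Z_d+Z_r = 0.2500+0.0100+0.0050 = 0.2650 m
sum ≈ 0.0240+0.2250+0.3160+0.2650 ≈ 0.8300 m = S ✓

v_R_max = 3/5 m/s = 0.6000 m/s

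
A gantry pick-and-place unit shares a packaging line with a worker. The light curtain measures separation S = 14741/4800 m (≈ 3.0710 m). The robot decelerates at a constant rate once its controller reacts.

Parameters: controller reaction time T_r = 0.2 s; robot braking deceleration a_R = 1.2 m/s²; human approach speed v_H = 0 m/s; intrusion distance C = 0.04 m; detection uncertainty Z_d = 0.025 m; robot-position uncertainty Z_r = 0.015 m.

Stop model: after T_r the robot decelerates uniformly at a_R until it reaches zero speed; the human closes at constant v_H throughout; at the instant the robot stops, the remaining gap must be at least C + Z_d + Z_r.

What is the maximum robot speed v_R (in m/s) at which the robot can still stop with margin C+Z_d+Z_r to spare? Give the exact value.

at the boundary: (5/12)·v² + (1/5)·v + (-14357/4800) = 0
  disc = (1/5)² − 4·(5/12)·(-14357/4800) = 72361/14400 ; √disc = 269/120
  v_R = (−(1/5) + 269/120) / (2·(5/12)) = 49/20 m/s
check:
T_s = v_R/a_R = (49/20)/(6/5) = 2.0417 s
robot covers v_R·T_r = 2.4500·0.2000 = 0.4900 m before braking
robot under decel: 2.4500²/(2·1.2000) = 2.5010 m
person approaches 0.0000·(0.2000+2.0417) = 0.0000 m
residual clearance needed = 0.0400+0.0250+0.0150 = 0.0800 m
sum ≈ 0.4900+2.5010+0.0000+0.0800 ≈ 3.0710 m = S ✓

v_R_max = 49/20 m/s = 2.4500 m/s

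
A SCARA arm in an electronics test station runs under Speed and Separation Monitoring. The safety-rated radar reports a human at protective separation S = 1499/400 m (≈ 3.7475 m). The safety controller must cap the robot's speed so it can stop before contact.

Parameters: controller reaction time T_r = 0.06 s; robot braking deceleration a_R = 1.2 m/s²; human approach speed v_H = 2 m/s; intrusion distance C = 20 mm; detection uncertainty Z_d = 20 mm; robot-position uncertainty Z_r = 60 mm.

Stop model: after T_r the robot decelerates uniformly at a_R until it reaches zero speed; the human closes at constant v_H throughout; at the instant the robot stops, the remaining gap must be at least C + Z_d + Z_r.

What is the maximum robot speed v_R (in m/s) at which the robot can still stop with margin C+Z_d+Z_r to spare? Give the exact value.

at the boundary: (5/12)·v² + (259/150)·v + (-1411/400) = 0
  disc = (259/150)² − 4·(5/12)·(-1411/400) = 797449/90000 ; √disc = 893/300
  v_R = (−(259/150) + 893/300) / (2·(5/12)) = 3/2 m/s
check:
stop time T_s = (3/2)/(6/5) = 1.2500 s
reaction-phase robot travel = 1.5000·0.0600 = 0.0900 m
robot covers 1.5000·1.2500 − ½·1.2000·1.2500² = 0.9375 m while stopping
human over T_r+T_s: 2.0000·(0.0600+1.2500) = 2.6200 m
margins: 0.0200+0.0200+0.0600 = 0.1000 m
sum ≈ 0.0900+0.9375+2.6200+0.1000 ≈ 3.7475 m = S ✓

v_R_max = 3/2 m/s = 1.5000 m/s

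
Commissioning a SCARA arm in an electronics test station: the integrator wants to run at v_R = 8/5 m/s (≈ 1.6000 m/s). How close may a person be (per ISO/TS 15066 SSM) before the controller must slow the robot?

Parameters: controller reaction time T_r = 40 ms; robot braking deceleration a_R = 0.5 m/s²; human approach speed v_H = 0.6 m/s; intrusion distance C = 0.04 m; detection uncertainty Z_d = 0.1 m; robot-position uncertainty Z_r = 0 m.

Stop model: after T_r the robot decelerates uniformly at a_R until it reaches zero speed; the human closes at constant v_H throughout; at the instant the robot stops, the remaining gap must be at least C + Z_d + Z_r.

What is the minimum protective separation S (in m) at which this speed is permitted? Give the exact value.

S_min = 1177/250 m = 4.7080 m

T_s = v_R/a_R = (8/5)/(1/2) = 3.2000 s
robot covers v_R·T_r = 1.6000·0.0400 = 0.0640 m before braking
robot under decel: 1.6000²/(2·0.5000) = 2.5600 m
human over T_r+T_s: 0.6000·(0.0400+3.2000) = 1.9440 m
margins: 0.0400+0.1000+0.0000 = 0.1400 m
S_min ≈ 0.0640+2.5600+1.9440+0.1400  ⇒  S_min = 1177/250 m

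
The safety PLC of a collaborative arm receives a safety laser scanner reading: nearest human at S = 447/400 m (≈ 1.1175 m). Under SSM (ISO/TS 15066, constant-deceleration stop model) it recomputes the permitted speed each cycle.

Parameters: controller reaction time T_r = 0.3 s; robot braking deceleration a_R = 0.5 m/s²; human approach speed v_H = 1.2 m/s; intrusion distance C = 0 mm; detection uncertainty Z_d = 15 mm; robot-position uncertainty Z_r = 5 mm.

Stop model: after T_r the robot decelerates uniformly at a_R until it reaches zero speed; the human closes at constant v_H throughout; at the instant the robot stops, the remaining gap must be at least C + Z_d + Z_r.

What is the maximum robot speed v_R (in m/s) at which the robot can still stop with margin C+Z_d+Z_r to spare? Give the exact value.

v_R_max = 1/4 m/s = 0.2500 m/s

quadratic (1)·v² + (27/10)·v + (-59/80) = 0
  disc = (27/10)² − 4·(1)·(-59/80) = 256/25 ; √disc = 16/5
  v_R = (−(27/10) + 16/5) / (2·(1)) = 1/4 m/s
check:
braking lasts T_s = (1/4)/(1/2) = 0.5000 s
reaction-phase robot travel = 0.2500·0.3000 = 0.0750 m
braking distance = 0.2500²/(2·0.5000) = 0.0625 m
person approaches 1.2000·(0.3000+0.5000) = 0.9600 m
C+Z_d+Z_r = 0.0000+0.0150+0.0050 = 0.0200 m
sum ≈ 0.0750+0.0625+0.9600+0.0200 ≈ 1.1175 m = S ✓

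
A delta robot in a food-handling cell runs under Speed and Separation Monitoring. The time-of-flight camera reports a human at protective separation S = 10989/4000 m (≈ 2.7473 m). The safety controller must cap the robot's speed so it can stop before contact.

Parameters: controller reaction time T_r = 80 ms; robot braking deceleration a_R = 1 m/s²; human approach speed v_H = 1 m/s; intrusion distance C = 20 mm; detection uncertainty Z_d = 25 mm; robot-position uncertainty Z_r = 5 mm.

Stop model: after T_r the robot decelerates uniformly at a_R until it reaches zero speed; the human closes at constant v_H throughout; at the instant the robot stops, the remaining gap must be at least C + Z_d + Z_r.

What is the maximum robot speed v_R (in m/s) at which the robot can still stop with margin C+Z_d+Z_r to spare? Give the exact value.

collect terms ⇒ (1/2)·v_R² + (27/25)·v_R + (-10469/4000) = 0
  disc = (27/25)² − 4·(1/2)·(-10469/4000) = 64009/10000 ; √disc = 253/100
  v_R = (−(27/25) + 253/100) / (2·(1/2)) = 29/20 m/s
check:
stop time T_s = (29/20)/1 = 1.4500 s
reaction-phase robot travel = 1.4500·0.0800 = 0.1160 m
robot under decel: 1.4500²/(2·1.0000) = 1.0513 m
human closes 1.0000·1.5300 = 1.5300 m
margins: 0.0200+0.0250+0.0050 = 0.0500 m
sum ≈ 0.1160+1.0513+1.5300+0.0500 ≈ 2.7473 m = S ✓

v_R_max = 29/20 m/s = 1.4500 m/s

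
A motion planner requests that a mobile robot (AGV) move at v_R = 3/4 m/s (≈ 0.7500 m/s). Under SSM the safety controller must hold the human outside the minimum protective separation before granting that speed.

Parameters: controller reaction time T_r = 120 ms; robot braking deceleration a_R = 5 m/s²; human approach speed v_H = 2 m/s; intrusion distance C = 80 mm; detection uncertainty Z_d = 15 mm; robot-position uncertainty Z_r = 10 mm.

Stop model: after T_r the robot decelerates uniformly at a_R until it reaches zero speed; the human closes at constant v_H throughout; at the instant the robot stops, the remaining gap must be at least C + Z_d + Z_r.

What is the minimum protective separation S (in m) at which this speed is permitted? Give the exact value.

T_s = v_R/a_R = (3/4)/5 = 0.1500 s
reaction-phase robot travel = 0.7500·0.1200 = 0.0900 m
braking distance = 0.7500²/(2·5.0000) = 0.0563 m
human over T_r+T_s: 2.0000·(0.1200+0.1500) = 0.5400 m
C+Z_d+Z_r = 0.0800+0.0150+0.0100 = 0.1050 m
S_min ≈ 0.0900+0.0563+0.5400+0.1050  ⇒  S_min = 633/800 m

S_min = 633/800 m = 0.7913 m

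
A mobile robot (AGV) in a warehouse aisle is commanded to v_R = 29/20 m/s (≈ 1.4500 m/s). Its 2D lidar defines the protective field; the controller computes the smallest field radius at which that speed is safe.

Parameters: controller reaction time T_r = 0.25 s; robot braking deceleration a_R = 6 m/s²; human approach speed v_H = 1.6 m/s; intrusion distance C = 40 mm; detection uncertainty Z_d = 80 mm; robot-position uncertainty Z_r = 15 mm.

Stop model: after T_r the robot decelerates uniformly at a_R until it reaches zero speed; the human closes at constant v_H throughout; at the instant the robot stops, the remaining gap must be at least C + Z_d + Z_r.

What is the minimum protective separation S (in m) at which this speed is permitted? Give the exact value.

S_min = 467/320 m = 1.4594 m

braking lasts T_s = (29/20)/6 = 0.2417 s
robot in T_r: 1.4500·0.2500 = 0.3625 m
robot under decel: 1.4500²/(2·6.0000) = 0.1752 m
human over T_r+T_s: 1.6000·(0.2500+0.2417) = 0.7867 m
residual clearance needed = 0.0400+0.0800+0.0150 = 0.1350 m
S_min ≈ 0.3625+0.1752+0.7867+0.1350  ⇒  S_min = 467/320 m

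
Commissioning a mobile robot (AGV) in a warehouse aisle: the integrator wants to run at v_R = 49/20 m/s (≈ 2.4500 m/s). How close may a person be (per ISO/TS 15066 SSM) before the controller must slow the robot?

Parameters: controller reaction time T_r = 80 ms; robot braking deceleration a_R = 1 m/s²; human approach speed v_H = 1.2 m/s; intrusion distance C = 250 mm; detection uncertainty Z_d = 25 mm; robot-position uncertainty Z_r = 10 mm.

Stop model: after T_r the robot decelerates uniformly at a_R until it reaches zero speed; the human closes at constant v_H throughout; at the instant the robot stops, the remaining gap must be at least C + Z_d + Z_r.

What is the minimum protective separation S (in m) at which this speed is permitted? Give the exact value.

stop time T_s = (49/20)/1 = 2.4500 s
robot in T_r: 2.4500·0.0800 = 0.1960 m
braking distance = 2.4500²/(2·1.0000) = 3.0013 m
human over T_r+T_s: 1.2000·(0.0800+2.4500) = 3.0360 m
residual clearance needed = 0.2500+0.0250+0.0100 = 0.2850 m
S_min ≈ 0.1960+3.0013+3.0360+0.2850  ⇒  S_min = 26073/4000 m

S_min = 26073/4000 m = 6.5183 m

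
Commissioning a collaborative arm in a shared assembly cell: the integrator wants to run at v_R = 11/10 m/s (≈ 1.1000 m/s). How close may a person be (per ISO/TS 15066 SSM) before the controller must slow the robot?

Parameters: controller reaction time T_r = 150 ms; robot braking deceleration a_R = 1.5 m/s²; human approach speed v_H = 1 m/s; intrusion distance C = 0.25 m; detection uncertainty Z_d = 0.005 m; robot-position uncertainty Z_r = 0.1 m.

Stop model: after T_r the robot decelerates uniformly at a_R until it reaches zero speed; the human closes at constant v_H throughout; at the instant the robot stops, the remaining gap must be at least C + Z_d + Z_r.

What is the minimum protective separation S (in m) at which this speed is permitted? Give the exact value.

S_min = 271/150 m = 1.8067 m

stop time T_s = (11/10)/(3/2) = 0.7333 s
reaction-phase robot travel = 1.1000·0.1500 = 0.1650 m
robot under decel: 1.1000²/(2·1.5000) = 0.4033 m
person approaches 1.0000·(0.1500+0.7333) = 0.8833 m
C+Z_d+Z_r = 0.2500+0.0050+0.1000 = 0.3550 m
S_min ≈ 0.1650+0.4033+0.8833+0.3550  ⇒  S_min = 271/150 m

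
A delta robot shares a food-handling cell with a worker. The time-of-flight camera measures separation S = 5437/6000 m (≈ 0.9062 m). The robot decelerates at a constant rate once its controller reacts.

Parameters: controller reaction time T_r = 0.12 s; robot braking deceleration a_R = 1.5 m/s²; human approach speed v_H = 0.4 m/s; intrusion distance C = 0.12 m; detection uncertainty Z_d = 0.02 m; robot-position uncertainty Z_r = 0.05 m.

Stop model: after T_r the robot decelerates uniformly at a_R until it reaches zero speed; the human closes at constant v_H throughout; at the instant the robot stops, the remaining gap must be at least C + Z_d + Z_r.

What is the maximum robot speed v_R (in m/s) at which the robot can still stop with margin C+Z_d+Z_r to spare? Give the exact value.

v_R_max = 19/20 m/s = 0.9500 m/s

quadratic (1/3)·v² + (29/75)·v + (-4009/6000) = 0
  disc = (29/75)² − 4·(1/3)·(-4009/6000) = 2601/2500 ; √disc = 51/50
  v_R = (−(29/75) + 51/50) / (2·(1/3)) = 19/20 m/s
check:
T_s = v_R/a_R = (19/20)/(3/2) = 0.6333 s
robot in T_r: 0.9500·0.1200 = 0.1140 m
robot under decel: 0.9500²/(2·1.5000) = 0.3008 m
human over T_r+T_s: 0.4000·(0.1200+0.6333) = 0.3013 m
residual clearance needed = 0.1200+0.0200+0.0500 = 0.1900 m
sum ≈ 0.1140+0.3008+0.3013+0.1900 ≈ 0.9062 m = S ✓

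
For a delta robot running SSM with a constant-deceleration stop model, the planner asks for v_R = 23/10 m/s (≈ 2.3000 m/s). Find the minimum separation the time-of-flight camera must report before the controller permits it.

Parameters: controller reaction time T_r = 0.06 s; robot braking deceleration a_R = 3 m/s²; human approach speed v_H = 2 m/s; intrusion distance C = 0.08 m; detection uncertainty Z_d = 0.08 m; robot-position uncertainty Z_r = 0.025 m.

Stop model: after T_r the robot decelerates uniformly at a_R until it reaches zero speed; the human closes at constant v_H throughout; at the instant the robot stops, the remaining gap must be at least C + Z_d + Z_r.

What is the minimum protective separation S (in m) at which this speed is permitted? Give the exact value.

S_min = 1429/500 m = 2.8580 m

T_s = v_R/a_R = (23/10)/3 = 0.7667 s
reaction-phase robot travel = 2.3000·0.0600 = 0.1380 m
robot covers 2.3000·0.7667 − ½·3.0000·0.7667² = 0.8817 m while stopping
human closes 2.0000·0.8267 = 1.6533 m
C+Z_d+Z_r = 0.0800+0.0800+0.0250 = 0.1850 m
S_min ≈ 0.1380+0.8817+1.6533+0.1850  ⇒  S_min = 1429/500 m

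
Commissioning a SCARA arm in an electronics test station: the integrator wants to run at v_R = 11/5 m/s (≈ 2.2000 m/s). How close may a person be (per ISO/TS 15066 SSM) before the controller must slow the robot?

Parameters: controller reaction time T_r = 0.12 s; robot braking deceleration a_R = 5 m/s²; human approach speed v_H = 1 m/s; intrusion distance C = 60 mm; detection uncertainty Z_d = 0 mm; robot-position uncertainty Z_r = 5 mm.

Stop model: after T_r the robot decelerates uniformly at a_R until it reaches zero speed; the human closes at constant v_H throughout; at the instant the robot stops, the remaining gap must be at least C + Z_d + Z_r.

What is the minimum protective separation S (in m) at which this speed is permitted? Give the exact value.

S_min = 1373/1000 m = 1.3730 m

T_s = v_R/a_R = (11/5)/5 = 0.4400 s
robot in T_r: 2.2000·0.1200 = 0.2640 m
robot covers 2.2000·0.4400 − ½·5.0000·0.4400² = 0.4840 m while stopping
human over T_r+T_s: 1.0000·(0.1200+0.4400) = 0.5600 m
margins: 0.0600+0.0000+0.0050 = 0.0650 m
S_min ≈ 0.2640+0.4840+0.5600+0.0650  ⇒  S_min = 1373/1000 m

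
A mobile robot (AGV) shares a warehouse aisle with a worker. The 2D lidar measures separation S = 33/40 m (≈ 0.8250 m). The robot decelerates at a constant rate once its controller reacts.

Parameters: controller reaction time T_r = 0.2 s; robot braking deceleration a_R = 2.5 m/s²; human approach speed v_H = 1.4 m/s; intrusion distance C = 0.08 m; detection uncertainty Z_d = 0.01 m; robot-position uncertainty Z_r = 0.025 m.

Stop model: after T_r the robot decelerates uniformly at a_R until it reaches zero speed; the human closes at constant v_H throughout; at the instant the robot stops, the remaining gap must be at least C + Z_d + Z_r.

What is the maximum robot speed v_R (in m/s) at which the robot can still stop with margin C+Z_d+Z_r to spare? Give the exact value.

v_R_max = 1/2 m/s = 0.5000 m/s

collect terms ⇒ (1/5)·v_R² + (19/25)·v_R + (-43/100) = 0
  disc = (19/25)² − 4·(1/5)·(-43/100) = 576/625 ; √disc = 24/25
  v_R = (−(19/25) + 24/25) / (2·(1/5)) = 1/2 m/s
check:
stop time T_s = (1/2)/(5/2) = 0.2000 s
robot covers v_R·T_r = 0.5000·0.2000 = 0.1000 m before braking
robot covers 0.5000·0.2000 − ½·2.5000·0.2000² = 0.0500 m while stopping
human over T_r+T_s: 1.4000·(0.2000+0.2000) = 0.5600 m
margins: 0.0800+0.0100+0.0250 = 0.1150 m
sum ≈ 0.1000+0.0500+0.5600+0.1150 ≈ 0.8250 m = S ✓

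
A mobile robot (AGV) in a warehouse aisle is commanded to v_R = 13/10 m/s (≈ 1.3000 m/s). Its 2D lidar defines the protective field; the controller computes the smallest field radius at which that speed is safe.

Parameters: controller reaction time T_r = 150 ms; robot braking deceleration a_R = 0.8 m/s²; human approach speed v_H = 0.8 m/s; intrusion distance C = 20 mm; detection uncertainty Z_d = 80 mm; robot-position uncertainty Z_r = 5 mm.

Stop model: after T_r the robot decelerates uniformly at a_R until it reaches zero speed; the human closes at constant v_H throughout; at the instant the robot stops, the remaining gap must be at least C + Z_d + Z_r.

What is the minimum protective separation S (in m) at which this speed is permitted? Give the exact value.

S_min = 2221/800 m = 2.7763 m

stop time T_s = (13/10)/(4/5) = 1.6250 s
robot covers v_R·T_r = 1.3000·0.1500 = 0.1950 m before braking
robot covers 1.3000·1.6250 − ½·0.8000·1.6250² = 1.0562 m while stopping
person approaches 0.8000·(0.1500+1.6250) = 1.4200 m
C+Z_d+Z_r = 0.0200+0.0800+0.0050 = 0.1050 m
S_min ≈ 0.1950+1.0562+1.4200+0.1050  ⇒  S_min = 2221/800 m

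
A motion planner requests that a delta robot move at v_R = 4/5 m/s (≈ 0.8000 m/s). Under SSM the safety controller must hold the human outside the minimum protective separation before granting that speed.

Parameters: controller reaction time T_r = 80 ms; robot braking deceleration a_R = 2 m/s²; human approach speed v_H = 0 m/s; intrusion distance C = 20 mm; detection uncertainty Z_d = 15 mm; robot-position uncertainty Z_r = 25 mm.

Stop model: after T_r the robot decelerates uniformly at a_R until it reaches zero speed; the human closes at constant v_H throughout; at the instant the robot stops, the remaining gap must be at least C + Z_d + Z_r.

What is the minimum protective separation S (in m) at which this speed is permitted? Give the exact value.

stop time T_s = (4/5)/2 = 0.4000 s
reaction-phase robot travel = 0.8000·0.0800 = 0.0640 m
robot covers 0.8000·0.4000 − ½·2.0000·0.4000² = 0.1600 m while stopping
human over T_r+T_s: 0.0000·(0.0800+0.4000) = 0.0000 m
residual clearance needed = 0.0200+0.0150+0.0250 = 0.0600 m
S_min ≈ 0.0640+0.1600+0.0000+0.0600  ⇒  S_min = 71/250 m

S_min = 71/250 m = 0.2840 m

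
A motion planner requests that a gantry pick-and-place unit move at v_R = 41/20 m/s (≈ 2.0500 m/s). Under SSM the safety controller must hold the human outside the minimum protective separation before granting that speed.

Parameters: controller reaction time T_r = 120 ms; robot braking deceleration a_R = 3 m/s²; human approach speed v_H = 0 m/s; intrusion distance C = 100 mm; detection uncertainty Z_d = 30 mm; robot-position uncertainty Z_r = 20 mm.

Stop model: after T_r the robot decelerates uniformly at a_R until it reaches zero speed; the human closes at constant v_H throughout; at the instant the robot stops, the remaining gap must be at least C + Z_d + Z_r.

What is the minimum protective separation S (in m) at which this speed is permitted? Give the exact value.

braking lasts T_s = (41/20)/3 = 0.6833 s
robot covers v_R·T_r = 2.0500·0.1200 = 0.2460 m before braking
robot covers 2.0500·0.6833 − ½·3.0000·0.6833² = 0.7004 m while stopping
person approaches 0.0000·(0.1200+0.6833) = 0.0000 m
C+Z_d+Z_r = 0.1000+0.0300+0.0200 = 0.1500 m
S_min ≈ 0.2460+0.7004+0.0000+0.1500  ⇒  S_min = 13157/12000 m

S_min = 13157/12000 m = 1.0964 m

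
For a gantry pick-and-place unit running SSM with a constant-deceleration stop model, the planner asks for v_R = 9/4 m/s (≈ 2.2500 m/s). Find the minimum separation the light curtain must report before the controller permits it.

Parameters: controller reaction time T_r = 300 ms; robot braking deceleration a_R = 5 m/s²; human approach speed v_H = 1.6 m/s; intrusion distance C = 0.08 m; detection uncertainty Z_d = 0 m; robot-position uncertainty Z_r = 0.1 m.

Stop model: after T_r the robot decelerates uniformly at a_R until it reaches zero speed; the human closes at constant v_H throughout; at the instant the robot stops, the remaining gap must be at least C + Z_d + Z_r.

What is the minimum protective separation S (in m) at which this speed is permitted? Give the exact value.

S_min = 2049/800 m = 2.5612 m

stop time T_s = (9/4)/5 = 0.4500 s
robot in T_r: 2.2500·0.3000 = 0.6750 m
robot under decel: 2.2500²/(2·5.0000) = 0.5062 m
person approaches 1.6000·(0.3000+0.4500) = 1.2000 m
residual clearance needed = 0.0800+0.0000+0.1000 = 0.1800 m
S_min ≈ 0.6750+0.5062+1.2000+0.1800  ⇒  S_min = 2049/800 m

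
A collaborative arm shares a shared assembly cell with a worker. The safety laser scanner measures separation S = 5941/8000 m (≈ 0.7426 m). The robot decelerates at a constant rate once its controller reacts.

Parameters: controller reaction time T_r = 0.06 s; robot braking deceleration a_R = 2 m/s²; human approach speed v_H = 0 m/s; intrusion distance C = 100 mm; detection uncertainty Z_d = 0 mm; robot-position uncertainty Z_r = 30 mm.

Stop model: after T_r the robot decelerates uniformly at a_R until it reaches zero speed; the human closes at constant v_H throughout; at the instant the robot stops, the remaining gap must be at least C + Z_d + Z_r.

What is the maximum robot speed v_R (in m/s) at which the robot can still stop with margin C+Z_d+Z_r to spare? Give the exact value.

collect terms ⇒ (1/4)·v_R² + (3/50)·v_R + (-4901/8000) = 0
  disc = (3/50)² − 4·(1/4)·(-4901/8000) = 24649/40000 ; √disc = 157/200
  v_R = (−(3/50) + 157/200) / (2·(1/4)) = 29/20 m/s
check:
T_s = v_R/a_R = (29/20)/2 = 0.7250 s
robot in T_r: 1.4500·0.0600 = 0.0870 m
robot covers 1.4500·0.7250 − ½·2.0000·0.7250² = 0.5256 m while stopping
human over T_r+T_s: 0.0000·(0.0600+0.7250) = 0.0000 m
C+Z_d+Z_r = 0.1000+0.0000+0.0300 = 0.1300 m
sum ≈ 0.0870+0.5256+0.0000+0.1300 ≈ 0.7426 m = S ✓

v_R_max = 29/20 m/s = 1.4500 m/s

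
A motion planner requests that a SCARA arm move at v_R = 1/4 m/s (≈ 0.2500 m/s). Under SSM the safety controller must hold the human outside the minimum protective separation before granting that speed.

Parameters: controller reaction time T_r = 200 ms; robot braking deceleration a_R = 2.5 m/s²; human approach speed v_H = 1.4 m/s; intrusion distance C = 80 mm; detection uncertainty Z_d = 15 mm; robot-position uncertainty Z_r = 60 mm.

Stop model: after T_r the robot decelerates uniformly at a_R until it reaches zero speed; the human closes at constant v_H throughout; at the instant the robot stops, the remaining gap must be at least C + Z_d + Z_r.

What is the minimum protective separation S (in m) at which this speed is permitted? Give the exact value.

S_min = 51/80 m = 0.6375 m

T_s = v_R/a_R = (1/4)/(5/2) = 0.1000 s
robot in T_r: 0.2500·0.2000 = 0.0500 m
braking distance = 0.2500²/(2·2.5000) = 0.0125 m
human over T_r+T_s: 1.4000·(0.2000+0.1000) = 0.4200 m
residual clearance needed = 0.0800+0.0150+0.0600 = 0.1550 m
S_min ≈ 0.0500+0.0125+0.4200+0.1550  ⇒  S_min = 51/80 m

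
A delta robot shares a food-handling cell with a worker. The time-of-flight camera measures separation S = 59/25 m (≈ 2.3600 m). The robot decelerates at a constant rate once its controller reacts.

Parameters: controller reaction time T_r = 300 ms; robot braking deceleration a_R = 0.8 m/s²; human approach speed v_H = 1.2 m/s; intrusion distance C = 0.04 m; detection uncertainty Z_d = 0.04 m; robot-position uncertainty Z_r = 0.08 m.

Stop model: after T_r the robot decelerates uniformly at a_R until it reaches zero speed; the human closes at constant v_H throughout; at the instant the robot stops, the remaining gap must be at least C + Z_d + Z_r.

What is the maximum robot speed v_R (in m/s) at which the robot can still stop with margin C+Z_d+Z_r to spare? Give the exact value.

collect terms ⇒ (5/8)·v_R² + (9/5)·v_R + (-46/25) = 0
  disc = (9/5)² − 4·(5/8)·(-46/25) = 196/25 ; √disc = 14/5
  v_R = (−(9/5) + 14/5) / (2·(5/8)) = 4/5 m/s
check:
T_s = v_R/a_R = (4/5)/(4/5) = 1.0000 s
robot in T_r: 0.8000·0.3000 = 0.2400 m
robot under decel: 0.8000²/(2·0.8000) = 0.4000 m
person approaches 1.2000·(0.3000+1.0000) = 1.5600 m
residual clearance needed = 0.0400+0.0400+0.0800 = 0.1600 m
sum ≈ 0.2400+0.4000+1.5600+0.1600 ≈ 2.3600 m = S ✓

v_R_max = 4/5 m/s = 0.8000 m/s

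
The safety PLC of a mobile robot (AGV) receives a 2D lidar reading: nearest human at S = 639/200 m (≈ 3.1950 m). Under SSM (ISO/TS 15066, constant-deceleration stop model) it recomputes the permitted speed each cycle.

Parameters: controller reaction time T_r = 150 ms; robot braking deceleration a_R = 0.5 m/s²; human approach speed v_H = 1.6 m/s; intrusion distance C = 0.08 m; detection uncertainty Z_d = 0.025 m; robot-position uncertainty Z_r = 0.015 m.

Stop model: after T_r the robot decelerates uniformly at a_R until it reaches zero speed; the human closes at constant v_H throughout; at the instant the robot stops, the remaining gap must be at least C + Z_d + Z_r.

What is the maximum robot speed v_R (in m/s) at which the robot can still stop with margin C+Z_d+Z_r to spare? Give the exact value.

collect terms ⇒ (1)·v_R² + (67/20)·v_R + (-567/200) = 0
  disc = (67/20)² − 4·(1)·(-567/200) = 361/16 ; √disc = 19/4
  v_R = (−(67/20) + 19/4) / (2·(1)) = 7/10 m/s
check:
T_s = v_R/a_R = (7/10)/(1/2) = 1.4000 s
robot in T_r: 0.7000·0.1500 = 0.1050 m
braking distance = 0.7000²/(2·0.5000) = 0.4900 m
person approaches 1.6000·(0.1500+1.4000) = 2.4800 m
margins: 0.0800+0.0250+0.0150 = 0.1200 m
sum ≈ 0.1050+0.4900+2.4800+0.1200 ≈ 3.1950 m = S ✓

v_R_max = 7/10 m/s = 0.7000 m/s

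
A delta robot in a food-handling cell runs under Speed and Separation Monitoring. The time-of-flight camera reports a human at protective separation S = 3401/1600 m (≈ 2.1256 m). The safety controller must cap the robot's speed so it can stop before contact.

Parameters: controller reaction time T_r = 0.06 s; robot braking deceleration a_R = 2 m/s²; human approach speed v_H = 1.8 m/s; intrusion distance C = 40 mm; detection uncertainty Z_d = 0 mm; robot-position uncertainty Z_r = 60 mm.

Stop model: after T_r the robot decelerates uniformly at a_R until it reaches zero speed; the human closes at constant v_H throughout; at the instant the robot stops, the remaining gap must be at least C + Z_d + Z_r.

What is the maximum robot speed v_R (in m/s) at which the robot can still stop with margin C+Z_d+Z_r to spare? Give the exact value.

collect terms ⇒ (1/4)·v_R² + (24/25)·v_R + (-15341/8000) = 0
  disc = (24/25)² − 4·(1/4)·(-15341/8000) = 113569/40000 ; √disc = 337/200
  v_R = (−(24/25) + 337/200) / (2·(1/4)) = 29/20 m/s
check:
T_s = v_R/a_R = (29/20)/2 = 0.7250 s
robot in T_r: 1.4500·0.0600 = 0.0870 m
robot covers 1.4500·0.7250 − ½·2.0000·0.7250² = 0.5256 m while stopping
person approaches 1.8000·(0.0600+0.7250) = 1.4130 m
C+Z_d+Z_r = 0.0400+0.0000+0.0600 = 0.1000 m
sum ≈ 0.0870+0.5256+1.4130+0.1000 ≈ 2.1256 m = S ✓

v_R_max = 29/20 m/s = 1.4500 m/s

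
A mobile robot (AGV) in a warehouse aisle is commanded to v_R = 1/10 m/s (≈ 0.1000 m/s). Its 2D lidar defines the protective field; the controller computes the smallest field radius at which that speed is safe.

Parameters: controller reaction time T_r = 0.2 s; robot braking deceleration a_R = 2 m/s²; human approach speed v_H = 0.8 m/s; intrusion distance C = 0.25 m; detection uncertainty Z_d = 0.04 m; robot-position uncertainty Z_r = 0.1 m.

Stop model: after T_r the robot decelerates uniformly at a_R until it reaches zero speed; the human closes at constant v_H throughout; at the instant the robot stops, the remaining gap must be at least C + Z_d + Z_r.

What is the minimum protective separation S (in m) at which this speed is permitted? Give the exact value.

stop time T_s = (1/10)/2 = 0.0500 s
reaction-phase robot travel = 0.1000·0.2000 = 0.0200 m
robot under decel: 0.1000²/(2·2.0000) = 0.0025 m
person approaches 0.8000·(0.2000+0.0500) = 0.2000 m
margins: 0.2500+0.0400+0.1000 = 0.3900 m
S_min ≈ 0.0200+0.0025+0.2000+0.3900  ⇒  S_min = 49/80 m

S_min = 49/80 m = 0.6125 m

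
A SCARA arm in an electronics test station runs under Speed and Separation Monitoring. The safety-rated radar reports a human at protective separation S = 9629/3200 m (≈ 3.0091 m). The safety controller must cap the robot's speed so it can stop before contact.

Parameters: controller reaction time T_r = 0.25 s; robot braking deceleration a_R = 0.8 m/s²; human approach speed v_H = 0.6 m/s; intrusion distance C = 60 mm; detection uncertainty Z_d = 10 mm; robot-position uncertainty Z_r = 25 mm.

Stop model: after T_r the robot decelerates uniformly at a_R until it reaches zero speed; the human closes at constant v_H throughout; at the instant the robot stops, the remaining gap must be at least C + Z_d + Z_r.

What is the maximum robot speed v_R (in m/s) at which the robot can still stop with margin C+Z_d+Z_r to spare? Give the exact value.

collect terms ⇒ (5/8)·v_R² + (1)·v_R + (-1769/640) = 0
  disc = (1)² − 4·(5/8)·(-1769/640) = 2025/256 ; √disc = 45/16
  v_R = (−(1) + 45/16) / (2·(5/8)) = 29/20 m/s
check:
braking lasts T_s = (29/20)/(4/5) = 1.8125 s
robot in T_r: 1.4500·0.2500 = 0.3625 m
braking distance = 1.4500²/(2·0.8000) = 1.3141 m
human closes 0.6000·2.0625 = 1.2375 m
margins: 0.0600+0.0100+0.0250 = 0.0950 m
sum ≈ 0.3625+1.3141+1.2375+0.0950 ≈ 3.0091 m = S ✓

v_R_max = 29/20 m/s = 1.4500 m/s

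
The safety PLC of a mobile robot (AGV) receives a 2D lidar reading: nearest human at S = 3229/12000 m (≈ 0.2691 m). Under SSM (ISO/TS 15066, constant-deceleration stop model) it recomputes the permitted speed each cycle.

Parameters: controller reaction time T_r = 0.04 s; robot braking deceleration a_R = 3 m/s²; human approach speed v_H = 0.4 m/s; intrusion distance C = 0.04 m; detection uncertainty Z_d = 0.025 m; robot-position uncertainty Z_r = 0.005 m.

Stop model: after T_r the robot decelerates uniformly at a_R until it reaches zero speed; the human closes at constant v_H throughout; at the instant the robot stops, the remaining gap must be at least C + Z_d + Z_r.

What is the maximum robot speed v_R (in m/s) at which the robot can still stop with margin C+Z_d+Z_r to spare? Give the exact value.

quadratic (1/6)·v² + (13/75)·v + (-2197/12000) = 0
  disc = (13/75)² − 4·(1/6)·(-2197/12000) = 1521/10000 ; √disc = 39/100
  v_R = (−(13/75) + 39/100) / (2·(1/6)) = 13/20 m/s
check:
T_s = v_R/a_R = (13/20)/3 = 0.2167 s
robot covers v_R·T_r = 0.6500·0.0400 = 0.0260 m before braking
robot under decel: 0.6500²/(2·3.0000) = 0.0704 m
human over T_r+T_s: 0.4000·(0.0400+0.2167) = 0.1027 m
margins: 0.0400+0.0250+0.0050 = 0.0700 m
sum ≈ 0.0260+0.0704+0.1027+0.0700 ≈ 0.2691 m = S ✓

v_R_max = 13/20 m/s = 0.6500 m/s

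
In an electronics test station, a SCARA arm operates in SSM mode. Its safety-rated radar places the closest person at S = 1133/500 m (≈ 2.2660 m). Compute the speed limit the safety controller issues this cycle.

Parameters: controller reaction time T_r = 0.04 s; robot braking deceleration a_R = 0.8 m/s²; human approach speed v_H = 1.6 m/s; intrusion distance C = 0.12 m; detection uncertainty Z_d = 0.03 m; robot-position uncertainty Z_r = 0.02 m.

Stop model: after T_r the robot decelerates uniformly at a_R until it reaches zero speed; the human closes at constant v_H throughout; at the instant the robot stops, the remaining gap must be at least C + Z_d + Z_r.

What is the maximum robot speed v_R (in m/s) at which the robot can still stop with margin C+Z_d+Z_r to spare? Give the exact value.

v_R_max = 4/5 m/s = 0.8000 m/s

collect terms ⇒ (5/8)·v_R² + (51/25)·v_R + (-254/125) = 0
  disc = (51/25)² − 4·(5/8)·(-254/125) = 5776/625 ; √disc = 76/25
  v_R = (−(51/25) + 76/25) / (2·(5/8)) = 4/5 m/s
check:
braking lasts T_s = (4/5)/(4/5) = 1.0000 s
robot in T_r: 0.8000·0.0400 = 0.0320 m
robot covers 0.8000·1.0000 − ½·0.8000·1.0000² = 0.4000 m while stopping
human closes 1.6000·1.0400 = 1.6640 m
C+Z_d+Z_r = 0.1200+0.0300+0.0200 = 0.1700 m
sum ≈ 0.0320+0.4000+1.6640+0.1700 ≈ 2.2660 m = S ✓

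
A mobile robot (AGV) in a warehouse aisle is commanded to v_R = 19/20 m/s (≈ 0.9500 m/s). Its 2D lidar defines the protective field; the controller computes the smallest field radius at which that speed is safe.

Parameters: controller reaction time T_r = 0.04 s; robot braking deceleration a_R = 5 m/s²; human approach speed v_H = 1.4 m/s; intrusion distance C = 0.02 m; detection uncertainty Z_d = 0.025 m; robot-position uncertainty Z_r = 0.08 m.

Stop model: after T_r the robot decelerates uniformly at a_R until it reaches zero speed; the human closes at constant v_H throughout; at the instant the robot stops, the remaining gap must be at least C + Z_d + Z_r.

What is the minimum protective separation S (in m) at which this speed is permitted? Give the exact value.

S_min = 2301/4000 m = 0.5753 m

T_s = v_R/a_R = (19/20)/5 = 0.1900 s
robot in T_r: 0.9500·0.0400 = 0.0380 m
robot under decel: 0.9500²/(2·5.0000) = 0.0902 m
human closes 1.4000·0.2300 = 0.3220 m
residual clearance needed = 0.0200+0.0250+0.0800 = 0.1250 m
S_min ≈ 0.0380+0.0902+0.3220+0.1250  ⇒  S_min = 2301/4000 m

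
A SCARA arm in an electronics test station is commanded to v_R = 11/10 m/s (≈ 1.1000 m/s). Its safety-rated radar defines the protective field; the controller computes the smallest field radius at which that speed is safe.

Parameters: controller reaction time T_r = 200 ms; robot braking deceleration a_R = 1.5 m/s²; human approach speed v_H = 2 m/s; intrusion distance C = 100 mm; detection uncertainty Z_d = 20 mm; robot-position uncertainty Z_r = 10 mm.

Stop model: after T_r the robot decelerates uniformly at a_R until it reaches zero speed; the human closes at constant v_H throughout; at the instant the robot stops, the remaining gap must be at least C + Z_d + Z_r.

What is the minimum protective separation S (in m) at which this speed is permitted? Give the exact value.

S_min = 131/50 m = 2.6200 m

braking lasts T_s = (11/10)/(3/2) = 0.7333 s
robot in T_r: 1.1000·0.2000 = 0.2200 m
robot under decel: 1.1000²/(2·1.5000) = 0.4033 m
person approaches 2.0000·(0.2000+0.7333) = 1.8667 m
C+Z_d+Z_r = 0.1000+0.0200+0.0100 = 0.1300 m
S_min ≈ 0.2200+0.4033+1.8667+0.1300  ⇒  S_min = 131/50 m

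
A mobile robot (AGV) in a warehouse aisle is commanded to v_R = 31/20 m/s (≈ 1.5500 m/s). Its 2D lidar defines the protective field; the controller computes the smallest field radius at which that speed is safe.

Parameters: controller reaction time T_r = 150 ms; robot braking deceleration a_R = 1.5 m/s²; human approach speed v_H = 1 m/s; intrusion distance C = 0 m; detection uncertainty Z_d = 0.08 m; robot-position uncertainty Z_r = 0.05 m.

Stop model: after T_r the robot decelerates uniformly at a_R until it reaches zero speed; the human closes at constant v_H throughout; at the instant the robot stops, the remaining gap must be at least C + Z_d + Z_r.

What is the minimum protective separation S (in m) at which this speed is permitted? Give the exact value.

braking lasts T_s = (31/20)/(3/2) = 1.0333 s
robot in T_r: 1.5500·0.1500 = 0.2325 m
robot covers 1.5500·1.0333 − ½·1.5000·1.0333² = 0.8008 m while stopping
person approaches 1.0000·(0.1500+1.0333) = 1.1833 m
residual clearance needed = 0.0000+0.0800+0.0500 = 0.1300 m
S_min ≈ 0.2325+0.8008+1.1833+0.1300  ⇒  S_min = 176/75 m

S_min = 176/75 m = 2.3467 m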